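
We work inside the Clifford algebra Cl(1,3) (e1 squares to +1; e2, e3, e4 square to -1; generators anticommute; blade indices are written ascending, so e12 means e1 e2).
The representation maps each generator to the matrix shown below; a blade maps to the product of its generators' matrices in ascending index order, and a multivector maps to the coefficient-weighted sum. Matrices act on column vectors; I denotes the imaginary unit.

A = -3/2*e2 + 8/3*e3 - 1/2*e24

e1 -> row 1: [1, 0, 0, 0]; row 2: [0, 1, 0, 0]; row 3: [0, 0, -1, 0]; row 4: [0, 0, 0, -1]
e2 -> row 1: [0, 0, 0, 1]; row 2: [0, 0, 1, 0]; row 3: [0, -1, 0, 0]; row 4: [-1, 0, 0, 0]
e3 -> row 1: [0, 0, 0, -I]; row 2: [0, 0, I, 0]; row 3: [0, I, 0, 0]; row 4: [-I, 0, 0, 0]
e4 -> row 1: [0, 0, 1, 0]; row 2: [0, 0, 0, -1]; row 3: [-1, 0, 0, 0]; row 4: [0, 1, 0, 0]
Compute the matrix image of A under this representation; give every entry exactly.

Bivector images (products of the table entries): rho(e24) = rho(e2)rho(e4) = row 1: [0, 1, 0, 0]; row 2: [-1, 0, 0, 0]; row 3: [0, 0, 0, 1]; row 4: [0, 0, -1, 0].
M = (-3/2)*rho(e2) + (8/3)*rho(e3) + (-1/2)*rho(e24), summed entrywise:
Answer: row 1: [0, -1/2, 0, -3/2 - 8*I/3]; row 2: [1/2, 0, -3/2 + 8*I/3, 0]; row 3: [0, 3/2 + 8*I/3, 0, -1/2]; row 4: [3/2 - 8*I/3, 0, 1/2, 0]


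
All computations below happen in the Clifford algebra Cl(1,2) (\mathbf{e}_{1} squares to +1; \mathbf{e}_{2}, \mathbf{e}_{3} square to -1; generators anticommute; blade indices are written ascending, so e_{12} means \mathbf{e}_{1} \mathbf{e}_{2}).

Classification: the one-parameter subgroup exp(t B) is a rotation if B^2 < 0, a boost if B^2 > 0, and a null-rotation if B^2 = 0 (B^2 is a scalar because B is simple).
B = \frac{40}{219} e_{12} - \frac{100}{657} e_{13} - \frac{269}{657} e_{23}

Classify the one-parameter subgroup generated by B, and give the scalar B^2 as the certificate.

B^2 term by term: the squares give (\frac{40}{219})^2*(e_{12})^2 + (-\frac{100}{657})^2*(e_{13})^2 + (-\frac{269}{657})^2*(e_{23})^2 = \frac{1600}{47961}*(+1) + \frac{10000}{431649}*(+1) + \frac{72361}{431649}*(-1) = -\frac{1}{9} (each basis 2-blade squares to minus the product of its generators' squares); cross terms between blades sharing an index anticommute and cancel. So B^2 = -\frac{1}{9}.
Answer: rotation, certificate B^2 = -\frac{1}{9}. The class reads off the invariant scalar -\frac{1}{9} directly.


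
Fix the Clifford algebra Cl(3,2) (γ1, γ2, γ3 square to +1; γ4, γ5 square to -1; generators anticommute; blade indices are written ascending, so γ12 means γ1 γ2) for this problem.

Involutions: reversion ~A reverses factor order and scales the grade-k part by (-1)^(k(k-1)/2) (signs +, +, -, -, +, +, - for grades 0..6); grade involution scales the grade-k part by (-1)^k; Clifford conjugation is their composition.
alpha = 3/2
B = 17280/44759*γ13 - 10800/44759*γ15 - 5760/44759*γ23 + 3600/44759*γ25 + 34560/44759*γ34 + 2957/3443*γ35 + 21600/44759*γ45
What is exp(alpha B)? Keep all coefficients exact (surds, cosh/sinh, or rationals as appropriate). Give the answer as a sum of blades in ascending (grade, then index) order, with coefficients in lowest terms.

B^2 term by term: the squares give (17280/44759)^2*(γ13)^2 + (-10800/44759)^2*(γ15)^2 + (-5760/44759)^2*(γ23)^2 + (3600/44759)^2*(γ25)^2 + (34560/44759)^2*(γ34)^2 + (2957/3443)^2*(γ35)^2 + (21600/44759)^2*(γ45)^2 = 298598400/2003368081*(-1) + 116640000/2003368081*(+1) + 33177600/2003368081*(-1) + 12960000/2003368081*(+1) + 1194393600/2003368081*(+1) + 8743849/11854249*(+1) + 466560000/2003368081*(-1) = 1 (each basis 2-blade squares to minus the product of its generators' squares); cross terms between blades sharing an index anticommute and cancel; the commuting (index-disjoint) pairs give grade-4 terms 2*c*c'*(blade product), which cancel blade by blade — γ1235: -124416000/2003368081 + 124416000/2003368081 = 0; γ1345: 746496000/2003368081 - 746496000/2003368081 = 0; γ2345: -248832000/2003368081 + 248832000/2003368081 = 0 — confirming B is simple. So B^2 = 1.
B^2 = 1 — a positive square means the series sums to a boost: l = 1, alpha*l = 3/2, so exp(alpha B) = cosh(3/2) + (sinh(3/2)/1)*B = cosh(3/2) + (sinh(3/2))*B.
Answer: cosh(3/2) + 17280*sinh(3/2)/44759*γ13 - 10800*sinh(3/2)/44759*γ15 - 5760*sinh(3/2)/44759*γ23 + 3600*sinh(3/2)/44759*γ25 + 34560*sinh(3/2)/44759*γ34 + 2957*sinh(3/2)/3443*γ35 + 21600*sinh(3/2)/44759*γ45


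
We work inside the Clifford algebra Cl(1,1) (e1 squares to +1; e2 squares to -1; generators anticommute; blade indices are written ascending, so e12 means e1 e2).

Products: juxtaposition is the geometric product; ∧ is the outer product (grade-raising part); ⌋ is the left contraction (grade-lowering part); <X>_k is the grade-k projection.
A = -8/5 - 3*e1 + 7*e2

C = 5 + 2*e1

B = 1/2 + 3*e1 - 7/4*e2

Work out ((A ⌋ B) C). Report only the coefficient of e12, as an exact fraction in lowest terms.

step 1: 49/20 - 24/5*e1 + 14/5*e2
step 2: 53/20 - 191/10*e1 + 14*e2 - 28/5*e12
Answer: -28/5


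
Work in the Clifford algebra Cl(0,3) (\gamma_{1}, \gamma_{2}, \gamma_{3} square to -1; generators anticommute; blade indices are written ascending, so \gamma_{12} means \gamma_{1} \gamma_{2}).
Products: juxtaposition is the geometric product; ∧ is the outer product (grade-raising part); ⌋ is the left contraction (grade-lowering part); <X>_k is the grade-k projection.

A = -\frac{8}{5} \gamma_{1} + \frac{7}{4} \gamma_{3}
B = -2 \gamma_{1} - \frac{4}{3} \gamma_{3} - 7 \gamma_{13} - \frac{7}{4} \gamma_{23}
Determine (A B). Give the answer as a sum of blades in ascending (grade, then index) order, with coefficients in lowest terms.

step 1: -\frac{13}{15} - \frac{49}{4} \gamma_{1} - \frac{49}{16} \gamma_{2} - \frac{56}{5} \gamma_{3} + \frac{169}{30} \gamma_{13} + \frac{14}{5} \gamma_{123}
Answer: -\frac{13}{15} - \frac{49}{4} \gamma_{1} - \frac{49}{16} \gamma_{2} - \frac{56}{5} \gamma_{3} + \frac{169}{30} \gamma_{13} + \frac{14}{5} \gamma_{123}


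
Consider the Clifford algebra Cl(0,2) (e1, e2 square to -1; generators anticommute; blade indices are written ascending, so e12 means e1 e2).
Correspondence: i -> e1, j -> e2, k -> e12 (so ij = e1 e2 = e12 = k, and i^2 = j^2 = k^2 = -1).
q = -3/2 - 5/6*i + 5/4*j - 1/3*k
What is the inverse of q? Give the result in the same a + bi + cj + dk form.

In blades: q = -3/2 - 5/6*e1 + 5/4*e2 - 1/3*e12.
With qbar = -3/2 + 5/6*e1 - 5/4*e2 + 1/3*e12 (scalar fixed, mapped units negated), q qbar = 665/144 (the sum of squared coefficients), so q^-1 = qbar / (665/144) = -216/665 + 24/133*e1 - 36/133*e2 + 48/665*e12; translating back:
Answer: -216/665 + 24/133*i - 36/133*j + 48/665*k


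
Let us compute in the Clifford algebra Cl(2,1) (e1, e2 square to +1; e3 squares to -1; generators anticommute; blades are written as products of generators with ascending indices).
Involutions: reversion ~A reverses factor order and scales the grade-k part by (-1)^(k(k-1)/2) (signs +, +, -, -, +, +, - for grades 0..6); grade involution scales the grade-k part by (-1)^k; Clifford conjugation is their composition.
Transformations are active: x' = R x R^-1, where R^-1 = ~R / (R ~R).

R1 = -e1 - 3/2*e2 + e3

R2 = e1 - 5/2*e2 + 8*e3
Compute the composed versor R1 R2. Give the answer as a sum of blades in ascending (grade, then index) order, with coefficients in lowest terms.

Distribute over the terms of R1 (each basis-blade product reordered to ascending indices, repeated generators contracted through their squares):
(-e1) R2 = -1 + 5/2*e1 e2 - 8*e1 e3
(-3/2*e2) R2 = 15/4 + 3/2*e1 e2 - 12*e2 e3
(e3) R2 = -8 - e1 e3 + 5/2*e2 e3
Summing the partial products and collecting blades:
Answer: -21/4 + 4*e1 e2 - 9*e1 e3 - 19/2*e2 e3


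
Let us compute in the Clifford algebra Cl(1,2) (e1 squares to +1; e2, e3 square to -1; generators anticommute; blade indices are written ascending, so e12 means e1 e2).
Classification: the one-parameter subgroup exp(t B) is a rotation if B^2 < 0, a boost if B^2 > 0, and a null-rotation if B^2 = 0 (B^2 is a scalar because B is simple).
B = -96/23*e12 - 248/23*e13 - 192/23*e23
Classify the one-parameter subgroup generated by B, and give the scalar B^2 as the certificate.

B^2 term by term: the squares give (-96/23)^2*(e12)^2 + (-248/23)^2*(e13)^2 + (-192/23)^2*(e23)^2 = 9216/529*(+1) + 61504/529*(+1) + 36864/529*(-1) = 64 (each basis 2-blade squares to minus the product of its generators' squares); cross terms between blades sharing an index anticommute and cancel. So B^2 = 64.
Answer: boost, certificate B^2 = 64. B^2 = 64 is basis-independent, so its sign is the whole story.


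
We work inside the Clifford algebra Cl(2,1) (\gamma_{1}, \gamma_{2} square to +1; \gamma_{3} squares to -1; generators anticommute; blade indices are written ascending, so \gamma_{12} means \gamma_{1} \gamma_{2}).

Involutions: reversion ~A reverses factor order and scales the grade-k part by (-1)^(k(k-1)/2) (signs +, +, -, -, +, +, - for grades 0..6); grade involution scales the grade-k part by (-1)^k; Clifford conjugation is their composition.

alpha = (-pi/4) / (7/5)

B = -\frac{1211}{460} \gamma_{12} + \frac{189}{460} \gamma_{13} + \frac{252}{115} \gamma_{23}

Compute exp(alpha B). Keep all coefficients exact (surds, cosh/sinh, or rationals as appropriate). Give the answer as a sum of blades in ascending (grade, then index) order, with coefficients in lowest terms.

B^2 term by term: the squares give (-\frac{1211}{460})^2*(\gamma_{12})^2 + (\frac{189}{460})^2*(\gamma_{13})^2 + (\frac{252}{115})^2*(\gamma_{23})^2 = \frac{1466521}{211600}*(-1) + \frac{35721}{211600}*(+1) + \frac{63504}{13225}*(+1) = -\frac{49}{25} (each basis 2-blade squares to minus the product of its generators' squares); cross terms between blades sharing an index anticommute and cancel. So B^2 = -\frac{49}{25}.
B^2 = -\frac{49}{25} — a negative square means the series sums to a rotation: l = \frac{7}{5}, alpha*l = - \frac{\pi}{4}, so exp(alpha B) = cos(- \frac{\pi}{4}) + (sin(- \frac{\pi}{4})/(\frac{7}{5}))*B = \frac{\sqrt{2}}{2} + (- \frac{5 \sqrt{2}}{14})*B.
Answer: \frac{\sqrt{2}}{2} + \frac{173 \sqrt{2}}{184} \gamma_{12} - \frac{27 \sqrt{2}}{184} \gamma_{13} - \frac{18 \sqrt{2}}{23} \gamma_{23}


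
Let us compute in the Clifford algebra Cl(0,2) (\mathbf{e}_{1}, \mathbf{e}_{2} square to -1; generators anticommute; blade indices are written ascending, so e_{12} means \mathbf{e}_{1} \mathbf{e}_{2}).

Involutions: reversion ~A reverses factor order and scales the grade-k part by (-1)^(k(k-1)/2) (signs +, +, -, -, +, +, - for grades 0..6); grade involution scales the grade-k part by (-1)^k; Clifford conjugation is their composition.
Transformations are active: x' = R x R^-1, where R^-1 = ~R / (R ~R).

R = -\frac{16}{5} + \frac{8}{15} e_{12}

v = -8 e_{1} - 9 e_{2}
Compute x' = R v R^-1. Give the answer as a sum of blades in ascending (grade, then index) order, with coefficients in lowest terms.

~R = -\frac{16}{5} - \frac{8}{15} e_{12}, and R ~R = \frac{2368}{225}, so R^-1 = ~R / (\frac{2368}{225}).
R v = \frac{152}{5} e_{1} + \frac{368}{15} e_{2}
Answer: -\frac{388}{37} e_{1} - \frac{219}{37} e_{2}


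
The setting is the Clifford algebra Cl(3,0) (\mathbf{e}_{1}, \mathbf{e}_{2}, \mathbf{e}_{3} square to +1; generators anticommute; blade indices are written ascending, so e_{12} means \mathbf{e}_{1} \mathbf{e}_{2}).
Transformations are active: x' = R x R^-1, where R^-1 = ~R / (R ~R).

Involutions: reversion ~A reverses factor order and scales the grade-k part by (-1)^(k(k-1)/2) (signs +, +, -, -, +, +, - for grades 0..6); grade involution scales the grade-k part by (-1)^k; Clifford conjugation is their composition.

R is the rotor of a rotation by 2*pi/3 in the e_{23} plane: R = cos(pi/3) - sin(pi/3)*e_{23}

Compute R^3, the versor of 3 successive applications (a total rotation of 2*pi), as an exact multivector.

Because a rotor carries half the rotation angle, composing 3 copies of this e_{23}-plane rotor multiplies the phase: 3*(pi/3) = \pi, hence R^3 = cos(\pi) - sin(\pi)*e_{23}.
cos(\pi) = -1 and sin(\pi) = 0, so R^3 = -1. The total rotation 2*pi is 1 full turn, so every vector returns to itself, yet the rotor is -1, on the OTHER sheet of the double cover (an odd number of 2*pi turns).
Answer: -1


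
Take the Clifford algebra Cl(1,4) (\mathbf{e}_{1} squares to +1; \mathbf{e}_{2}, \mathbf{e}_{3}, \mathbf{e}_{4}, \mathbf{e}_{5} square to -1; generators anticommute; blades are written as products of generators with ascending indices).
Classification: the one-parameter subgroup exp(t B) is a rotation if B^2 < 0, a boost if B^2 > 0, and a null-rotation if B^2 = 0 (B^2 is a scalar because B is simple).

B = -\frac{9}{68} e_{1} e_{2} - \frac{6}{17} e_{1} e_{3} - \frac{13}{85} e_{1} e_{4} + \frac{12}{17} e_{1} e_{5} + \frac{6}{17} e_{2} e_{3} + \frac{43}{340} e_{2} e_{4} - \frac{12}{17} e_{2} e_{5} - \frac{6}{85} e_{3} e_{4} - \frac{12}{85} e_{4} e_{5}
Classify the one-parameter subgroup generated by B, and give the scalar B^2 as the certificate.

B^2 term by term: the squares give (-\frac{9}{68})^2*(e_{1} e_{2})^2 + (-\frac{6}{17})^2*(e_{1} e_{3})^2 + (-\frac{13}{85})^2*(e_{1} e_{4})^2 + (\frac{12}{17})^2*(e_{1} e_{5})^2 + (\frac{6}{17})^2*(e_{2} e_{3})^2 + (\frac{43}{340})^2*(e_{2} e_{4})^2 + (-\frac{12}{17})^2*(e_{2} e_{5})^2 + (-\frac{6}{85})^2*(e_{3} e_{4})^2 + (-\frac{12}{85})^2*(e_{4} e_{5})^2 = \frac{81}{4624}*(+1) + \frac{36}{289}*(+1) + \frac{169}{7225}*(+1) + \frac{144}{289}*(+1) + \frac{36}{289}*(-1) + \frac{1849}{115600}*(-1) + \frac{144}{289}*(-1) + \frac{36}{7225}*(-1) + \frac{144}{7225}*(-1) = 0 (each basis 2-blade squares to minus the product of its generators' squares); cross terms between blades sharing an index anticommute and cancel; the commuting (index-disjoint) pairs give grade-4 terms 2*c*c'*(blade product), which cancel blade by blade — e_{1} e_{2} e_{3} e_{4}: \frac{27}{1445} + \frac{129}{1445} - \frac{156}{1445} = 0; e_{1} e_{2} e_{3} e_{5}: -\frac{144}{289} + \frac{144}{289} = 0; e_{1} e_{2} e_{4} e_{5}: \frac{54}{1445} - \frac{312}{1445} + \frac{258}{1445} = 0; e_{1} e_{3} e_{4} e_{5}: \frac{144}{1445} - \frac{144}{1445} = 0; e_{2} e_{3} e_{4} e_{5}: -\frac{144}{1445} + \frac{144}{1445} = 0 — confirming B is simple. So B^2 = 0.
Answer: null-rotation, certificate B^2 = 0. The scalar 0 is the complete invariant here: its sign names the subgroup type.


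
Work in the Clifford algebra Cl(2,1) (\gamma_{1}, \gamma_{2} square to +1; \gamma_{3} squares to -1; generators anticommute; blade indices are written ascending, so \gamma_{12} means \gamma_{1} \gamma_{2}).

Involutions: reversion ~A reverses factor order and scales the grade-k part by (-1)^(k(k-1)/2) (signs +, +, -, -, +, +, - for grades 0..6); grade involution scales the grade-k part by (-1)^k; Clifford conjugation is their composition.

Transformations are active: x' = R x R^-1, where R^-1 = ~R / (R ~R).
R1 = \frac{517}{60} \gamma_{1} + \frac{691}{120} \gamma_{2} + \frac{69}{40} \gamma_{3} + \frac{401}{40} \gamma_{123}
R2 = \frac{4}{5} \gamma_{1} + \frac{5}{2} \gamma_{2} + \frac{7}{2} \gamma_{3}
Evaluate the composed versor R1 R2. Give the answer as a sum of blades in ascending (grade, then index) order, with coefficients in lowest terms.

Distribute over the terms of R2 (each basis-blade product reordered to ascending indices, repeated generators contracted through their squares):
R1 (\frac{4}{5} \gamma_{1}) = \frac{517}{75} - \frac{691}{150} \gamma_{12} - \frac{69}{50} \gamma_{13} + \frac{401}{50} \gamma_{23}
R1 (\frac{5}{2} \gamma_{2}) = \frac{691}{48} + \frac{517}{24} \gamma_{12} - \frac{401}{16} \gamma_{13} - \frac{69}{16} \gamma_{23}
R1 (\frac{7}{2} \gamma_{3}) = -\frac{483}{80} - \frac{2807}{80} \gamma_{12} + \frac{3619}{120} \gamma_{13} + \frac{4837}{240} \gamma_{23}
Summing the partial products and collecting blades:
Answer: \frac{9151}{600} - \frac{7261}{400} \gamma_{12} + \frac{4459}{1200} \gamma_{13} + \frac{14317}{600} \gamma_{23}


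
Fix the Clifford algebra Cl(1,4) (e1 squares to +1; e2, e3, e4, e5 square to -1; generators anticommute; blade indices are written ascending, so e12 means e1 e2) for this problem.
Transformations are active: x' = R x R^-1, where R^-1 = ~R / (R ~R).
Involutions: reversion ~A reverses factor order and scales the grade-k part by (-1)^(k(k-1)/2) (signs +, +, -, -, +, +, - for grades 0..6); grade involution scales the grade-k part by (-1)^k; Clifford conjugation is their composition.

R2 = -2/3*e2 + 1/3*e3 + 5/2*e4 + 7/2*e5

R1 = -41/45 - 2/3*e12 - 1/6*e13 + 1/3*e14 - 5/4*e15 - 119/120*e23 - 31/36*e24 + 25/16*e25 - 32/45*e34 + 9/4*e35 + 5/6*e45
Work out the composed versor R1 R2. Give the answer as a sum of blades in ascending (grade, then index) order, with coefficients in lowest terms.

Distribute over the terms of R2 (each basis-blade product reordered to ascending indices, repeated generators contracted through their squares):
R1 (-2/3*e2) = -4/9*e1 + 82/135*e2 + 119/180*e3 + 31/54*e4 - 25/24*e5 - 1/9*e123 + 2/9*e124 - 5/6*e125 + 64/135*e234 - 3/2*e235 - 5/9*e245
R1 (1/3*e3) = 1/18*e1 + 119/360*e2 - 41/135*e3 - 32/135*e4 + 3/4*e5 - 2/9*e123 - 1/9*e134 + 5/12*e135 + 31/108*e234 - 25/48*e235 + 5/18*e345
R1 (5/2*e4) = -5/6*e1 + 155/72*e2 + 16/9*e3 - 41/18*e4 + 25/12*e5 - 5/3*e124 - 5/12*e134 + 25/8*e145 - 119/48*e234 - 125/32*e245 - 45/8*e345
R1 (7/2*e5) = 35/8*e1 - 175/32*e2 - 63/8*e3 - 35/12*e4 - 287/90*e5 - 7/3*e125 - 7/12*e135 + 7/6*e145 - 833/240*e235 - 217/72*e245 - 112/45*e345
Summing the partial products and collecting blades:
Answer: 227/72*e1 - 10273/4320*e2 - 6199/1080*e3 - 2623/540*e4 - 503/360*e5 - 1/3*e123 - 13/9*e124 - 19/6*e125 - 19/36*e134 - 1/6*e135 + 103/24*e145 - 1237/720*e234 - 659/120*e235 - 2153/288*e245 - 2821/360*e345


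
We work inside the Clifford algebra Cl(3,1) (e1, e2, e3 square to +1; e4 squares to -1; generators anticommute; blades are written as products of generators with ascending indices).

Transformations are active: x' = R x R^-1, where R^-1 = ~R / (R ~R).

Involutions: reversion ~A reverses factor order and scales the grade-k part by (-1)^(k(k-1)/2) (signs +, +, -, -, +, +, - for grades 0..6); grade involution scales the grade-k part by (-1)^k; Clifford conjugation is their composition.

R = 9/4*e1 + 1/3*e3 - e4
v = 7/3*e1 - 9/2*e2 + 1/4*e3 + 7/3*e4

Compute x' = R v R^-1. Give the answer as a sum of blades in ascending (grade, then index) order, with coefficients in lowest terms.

~R = 9/4*e1 + 1/3*e3 - e4, and R ~R = 601/144, so R^-1 = ~R / (601/144).
R v = 23/3 - 81/8*e1 e2 - 31/144*e1 e3 + 91/12*e1 e4 + 3/2*e2 e3 - 9/2*e2 e4 + 37/36*e3 e4
Answer: 10697/1803*e1 + 9/2*e2 + 2343/2404*e3 - 10831/1803*e4


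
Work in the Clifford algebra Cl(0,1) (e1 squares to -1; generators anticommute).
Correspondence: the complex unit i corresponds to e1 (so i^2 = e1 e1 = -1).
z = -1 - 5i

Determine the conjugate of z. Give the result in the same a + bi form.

In blades: z = -1 - 5*e1.
Conjugation here is Clifford conjugation: the scalar is fixed and the grade-1 and grade-2 blades all flip sign, giving -1 + 5*e1; translating back:
Answer: -1 + 5i


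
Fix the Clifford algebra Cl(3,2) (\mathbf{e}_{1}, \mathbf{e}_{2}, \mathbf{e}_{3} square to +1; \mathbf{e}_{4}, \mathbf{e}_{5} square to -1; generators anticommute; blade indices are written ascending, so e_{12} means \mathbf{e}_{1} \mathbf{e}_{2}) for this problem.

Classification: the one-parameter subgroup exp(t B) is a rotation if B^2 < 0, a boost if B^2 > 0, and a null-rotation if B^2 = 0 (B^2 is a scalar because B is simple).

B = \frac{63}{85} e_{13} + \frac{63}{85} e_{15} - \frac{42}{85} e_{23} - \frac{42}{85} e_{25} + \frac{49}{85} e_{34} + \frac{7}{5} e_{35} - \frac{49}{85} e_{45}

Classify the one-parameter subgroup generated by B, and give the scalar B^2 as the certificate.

B^2 term by term: the squares give (\frac{63}{85})^2*(e_{13})^2 + (\frac{63}{85})^2*(e_{15})^2 + (-\frac{42}{85})^2*(e_{23})^2 + (-\frac{42}{85})^2*(e_{25})^2 + (\frac{49}{85})^2*(e_{34})^2 + (\frac{7}{5})^2*(e_{35})^2 + (-\frac{49}{85})^2*(e_{45})^2 = \frac{3969}{7225}*(-1) + \frac{3969}{7225}*(+1) + \frac{1764}{7225}*(-1) + \frac{1764}{7225}*(+1) + \frac{2401}{7225}*(+1) + \frac{49}{25}*(+1) + \frac{2401}{7225}*(-1) = \frac{49}{25} (each basis 2-blade squares to minus the product of its generators' squares); cross terms between blades sharing an index anticommute and cancel; the commuting (index-disjoint) pairs give grade-4 terms 2*c*c'*(blade product), which cancel blade by blade — e_{1235}: \frac{5292}{7225} - \frac{5292}{7225} = 0; e_{1345}: -\frac{6174}{7225} + \frac{6174}{7225} = 0; e_{2345}: \frac{4116}{7225} - \frac{4116}{7225} = 0 — confirming B is simple. So B^2 = \frac{49}{25}.
Answer: boost, certificate B^2 = \frac{49}{25}. B^2 = \frac{49}{25} is basis-independent, so its sign is the whole story.


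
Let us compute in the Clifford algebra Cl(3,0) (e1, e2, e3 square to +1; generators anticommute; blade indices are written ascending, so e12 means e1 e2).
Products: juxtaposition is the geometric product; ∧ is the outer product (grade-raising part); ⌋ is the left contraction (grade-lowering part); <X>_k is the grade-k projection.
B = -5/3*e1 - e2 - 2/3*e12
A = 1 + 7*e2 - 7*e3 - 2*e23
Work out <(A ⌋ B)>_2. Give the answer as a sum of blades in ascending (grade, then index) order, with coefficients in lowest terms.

step 1: -7 + 3*e1 - e2 - 2/3*e12
step 2: -2/3*e12
Answer: -2/3*e12


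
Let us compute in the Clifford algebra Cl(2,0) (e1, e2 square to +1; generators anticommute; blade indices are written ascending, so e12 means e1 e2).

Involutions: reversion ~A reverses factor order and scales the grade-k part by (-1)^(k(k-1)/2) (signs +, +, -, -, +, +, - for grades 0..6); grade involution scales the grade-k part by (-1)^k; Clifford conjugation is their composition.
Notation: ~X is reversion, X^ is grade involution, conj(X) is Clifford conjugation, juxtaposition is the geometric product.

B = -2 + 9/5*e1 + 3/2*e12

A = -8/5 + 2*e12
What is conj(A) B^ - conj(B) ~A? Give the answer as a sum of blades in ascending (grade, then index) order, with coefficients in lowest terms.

first term: 31/5 + 72/25*e1 - 18/5*e2 + 8/5*e12
second term: 1/5 + 72/25*e1 + 18/5*e2 + 32/5*e12
Answer: 6 - 36/5*e2 - 24/5*e12


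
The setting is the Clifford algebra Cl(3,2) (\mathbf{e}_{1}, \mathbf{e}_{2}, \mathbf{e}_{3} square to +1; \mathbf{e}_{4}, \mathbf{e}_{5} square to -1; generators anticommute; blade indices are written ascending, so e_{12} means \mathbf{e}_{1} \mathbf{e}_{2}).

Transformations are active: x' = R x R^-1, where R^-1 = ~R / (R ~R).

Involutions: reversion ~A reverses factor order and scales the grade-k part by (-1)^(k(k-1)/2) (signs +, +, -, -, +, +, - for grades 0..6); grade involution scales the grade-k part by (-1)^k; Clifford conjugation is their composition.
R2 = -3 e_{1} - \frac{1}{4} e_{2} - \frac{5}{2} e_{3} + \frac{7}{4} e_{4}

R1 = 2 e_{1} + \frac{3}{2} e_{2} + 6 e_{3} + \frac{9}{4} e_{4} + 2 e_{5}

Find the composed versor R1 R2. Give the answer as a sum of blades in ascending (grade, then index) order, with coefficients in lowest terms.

Distribute over the terms of R2 (each basis-blade product reordered to ascending indices, repeated generators contracted through their squares):
R1 (-3 e_{1}) = -6 + \frac{9}{2} e_{12} + 18 e_{13} + \frac{27}{4} e_{14} + 6 e_{15}
R1 (-\frac{1}{4} e_{2}) = -\frac{3}{8} - \frac{1}{2} e_{12} + \frac{3}{2} e_{23} + \frac{9}{16} e_{24} + \frac{1}{2} e_{25}
R1 (-\frac{5}{2} e_{3}) = -15 - 5 e_{13} - \frac{15}{4} e_{23} + \frac{45}{8} e_{34} + 5 e_{35}
R1 (\frac{7}{4} e_{4}) = -\frac{63}{16} + \frac{7}{2} e_{14} + \frac{21}{8} e_{24} + \frac{21}{2} e_{34} - \frac{7}{2} e_{45}
Summing the partial products and collecting blades:
Answer: -\frac{405}{16} + 4 e_{12} + 13 e_{13} + \frac{41}{4} e_{14} + 6 e_{15} - \frac{9}{4} e_{23} + \frac{51}{16} e_{24} + \frac{1}{2} e_{25} + \frac{129}{8} e_{34} + 5 e_{35} - \frac{7}{2} e_{45}


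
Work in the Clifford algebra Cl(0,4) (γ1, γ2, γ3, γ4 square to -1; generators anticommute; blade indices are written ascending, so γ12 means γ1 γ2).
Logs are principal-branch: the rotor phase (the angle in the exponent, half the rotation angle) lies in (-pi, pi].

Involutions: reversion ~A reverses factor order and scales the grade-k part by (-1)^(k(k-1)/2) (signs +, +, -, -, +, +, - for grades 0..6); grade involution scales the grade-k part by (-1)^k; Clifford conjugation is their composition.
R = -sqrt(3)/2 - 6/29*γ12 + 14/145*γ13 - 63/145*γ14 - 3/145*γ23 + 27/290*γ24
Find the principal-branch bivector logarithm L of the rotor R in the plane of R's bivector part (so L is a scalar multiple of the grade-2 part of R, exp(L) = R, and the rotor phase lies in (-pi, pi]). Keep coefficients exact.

The scalar part of R is -sqrt(3)/2, so the principal-branch rotor phase is pinned; divide the bivector part by its sine to get the unit plane — L is the phase times that plane.
Concretely: cos(phase) = -sqrt(3)/2 gives phase = ±5*pi/6, and since phase/sin(phase) is even the sign is immaterial: L = (phase/sin(phase)) * <R>_2 = (5*pi/3) * <R>_2.
Answer: -10*pi/29*γ12 + 14*pi/87*γ13 - 21*pi/29*γ14 - pi/29*γ23 + 9*pi/58*γ24


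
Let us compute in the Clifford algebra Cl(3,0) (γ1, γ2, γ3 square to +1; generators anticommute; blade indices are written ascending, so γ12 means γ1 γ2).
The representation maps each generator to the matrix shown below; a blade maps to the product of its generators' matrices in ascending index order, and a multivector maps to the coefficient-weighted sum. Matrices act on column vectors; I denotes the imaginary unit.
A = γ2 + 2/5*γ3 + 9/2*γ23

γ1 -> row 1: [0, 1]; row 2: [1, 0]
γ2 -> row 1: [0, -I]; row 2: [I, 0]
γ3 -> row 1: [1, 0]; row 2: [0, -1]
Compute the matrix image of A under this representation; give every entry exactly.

Bivector images (products of the table entries): rho(γ23) = rho(γ2)rho(γ3) = row 1: [0, I]; row 2: [I, 0].
M = (1)*rho(γ2) + (2/5)*rho(γ3) + (9/2)*rho(γ23), summed entrywise:
Answer: row 1: [2/5, 7*I/2]; row 2: [11*I/2, -2/5]


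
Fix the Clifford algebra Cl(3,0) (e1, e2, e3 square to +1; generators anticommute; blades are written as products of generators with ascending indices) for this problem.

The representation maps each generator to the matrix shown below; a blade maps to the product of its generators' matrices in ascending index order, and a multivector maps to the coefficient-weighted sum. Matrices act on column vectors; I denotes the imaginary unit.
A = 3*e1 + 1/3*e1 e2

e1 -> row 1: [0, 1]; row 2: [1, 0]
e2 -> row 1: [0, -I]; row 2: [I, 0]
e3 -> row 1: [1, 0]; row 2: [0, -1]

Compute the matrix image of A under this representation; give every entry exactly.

Bivector images (products of the table entries): rho(e1 e2) = rho(e1)rho(e2) = row 1: [I, 0]; row 2: [0, -I].
M = (3)*rho(e1) + (1/3)*rho(e1 e2), summed entrywise:
Answer: row 1: [I/3, 3]; row 2: [3, -I/3]


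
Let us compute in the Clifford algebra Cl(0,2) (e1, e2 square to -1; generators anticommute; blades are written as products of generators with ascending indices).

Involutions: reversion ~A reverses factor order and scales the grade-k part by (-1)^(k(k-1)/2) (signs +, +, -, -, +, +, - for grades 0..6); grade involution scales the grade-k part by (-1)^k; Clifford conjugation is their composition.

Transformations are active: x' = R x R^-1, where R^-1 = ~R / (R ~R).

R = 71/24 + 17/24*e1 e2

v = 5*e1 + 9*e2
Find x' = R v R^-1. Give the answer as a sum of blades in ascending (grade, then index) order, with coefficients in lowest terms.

~R = 71/24 - 17/24*e1 e2, and R ~R = 2665/288, so R^-1 = ~R / (2665/288).
R v = 101/12*e1 + 181/6*e2
Answer: 1017/2665*e1 + 27419/2665*e2


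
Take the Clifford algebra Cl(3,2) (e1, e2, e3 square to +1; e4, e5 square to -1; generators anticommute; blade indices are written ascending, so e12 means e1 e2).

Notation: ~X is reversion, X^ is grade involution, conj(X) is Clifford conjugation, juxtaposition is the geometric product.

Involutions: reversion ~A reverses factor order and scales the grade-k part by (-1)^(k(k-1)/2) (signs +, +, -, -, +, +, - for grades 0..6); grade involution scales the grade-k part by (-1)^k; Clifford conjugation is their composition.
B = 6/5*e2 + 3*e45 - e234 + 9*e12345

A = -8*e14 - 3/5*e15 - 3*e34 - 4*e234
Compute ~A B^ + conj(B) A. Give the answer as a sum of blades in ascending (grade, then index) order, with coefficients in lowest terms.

first term: 4 + 3*e2 + 9/5*e14 + 12*e15 - 24/5*e34 - 9*e35 - 8*e123 + 48/5*e124 - 657/25*e125 + 9/5*e234 - 84*e235 - 3/5*e12345
second term: 4 + 3*e2 - 9/5*e14 - 12*e15 + 24/5*e34 + 9*e35 + 8*e123 - 48/5*e124 + 657/25*e125 - 9/5*e234 + 84*e235 - 3/5*e12345
Answer: 8 + 6*e2 - 6/5*e12345


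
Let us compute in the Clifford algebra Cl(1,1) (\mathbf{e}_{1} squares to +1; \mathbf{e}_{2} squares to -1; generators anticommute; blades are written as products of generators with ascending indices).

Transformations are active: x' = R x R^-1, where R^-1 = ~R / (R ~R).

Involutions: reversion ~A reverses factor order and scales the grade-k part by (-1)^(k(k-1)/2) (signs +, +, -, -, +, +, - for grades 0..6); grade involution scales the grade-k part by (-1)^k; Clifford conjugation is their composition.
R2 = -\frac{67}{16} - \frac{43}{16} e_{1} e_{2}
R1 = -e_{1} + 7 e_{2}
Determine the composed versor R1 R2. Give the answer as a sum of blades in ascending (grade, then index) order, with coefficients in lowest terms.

Distribute over the terms of R1 (each basis-blade product reordered to ascending indices, repeated generators contracted through their squares):
(-e_{1}) R2 = \frac{67}{16} e_{1} + \frac{43}{16} e_{2}
(7 e_{2}) R2 = -\frac{301}{16} e_{1} - \frac{469}{16} e_{2}
Summing the partial products and collecting blades:
Answer: -\frac{117}{8} e_{1} - \frac{213}{8} e_{2}


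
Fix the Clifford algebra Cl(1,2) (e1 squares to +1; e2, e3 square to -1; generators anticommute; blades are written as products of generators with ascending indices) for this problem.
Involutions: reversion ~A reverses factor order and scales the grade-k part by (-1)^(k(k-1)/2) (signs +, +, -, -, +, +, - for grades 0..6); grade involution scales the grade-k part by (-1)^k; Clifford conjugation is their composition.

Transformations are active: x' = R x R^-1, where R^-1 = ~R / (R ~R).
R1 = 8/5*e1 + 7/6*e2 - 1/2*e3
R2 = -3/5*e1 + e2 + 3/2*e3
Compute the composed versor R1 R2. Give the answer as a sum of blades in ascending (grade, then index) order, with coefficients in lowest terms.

Distribute over the terms of R1 (each basis-blade product reordered to ascending indices, repeated generators contracted through their squares):
(8/5*e1) R2 = -24/25 + 8/5*e1 e2 + 12/5*e1 e3
(7/6*e2) R2 = -7/6 + 7/10*e1 e2 + 7/4*e2 e3
(-1/2*e3) R2 = 3/4 - 3/10*e1 e3 + 1/2*e2 e3
Summing the partial products and collecting blades:
Answer: -413/300 + 23/10*e1 e2 + 21/10*e1 e3 + 9/4*e2 e3


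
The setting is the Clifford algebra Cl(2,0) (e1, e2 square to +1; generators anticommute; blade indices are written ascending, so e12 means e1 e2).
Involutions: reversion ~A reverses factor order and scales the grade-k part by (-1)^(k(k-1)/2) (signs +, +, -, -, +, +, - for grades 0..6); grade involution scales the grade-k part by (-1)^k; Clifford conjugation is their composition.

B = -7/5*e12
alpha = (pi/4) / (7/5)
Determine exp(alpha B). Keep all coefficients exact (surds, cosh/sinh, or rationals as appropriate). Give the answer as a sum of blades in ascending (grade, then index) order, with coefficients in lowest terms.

B^2 = (-7/5)^2*(e12)^2 = 49/25*(-1) = -49/25 (a basis 2-blade squares to minus the product of its generators' squares).
B^2 = -49/25 — the series telescopes trigonometrically here: l = 7/5, alpha*l = pi/4, so exp(alpha B) = cos(pi/4) + (sin(pi/4)/(7/5))*B = sqrt(2)/2 + (5*sqrt(2)/14)*B.
Answer: sqrt(2)/2 - sqrt(2)/2*e12


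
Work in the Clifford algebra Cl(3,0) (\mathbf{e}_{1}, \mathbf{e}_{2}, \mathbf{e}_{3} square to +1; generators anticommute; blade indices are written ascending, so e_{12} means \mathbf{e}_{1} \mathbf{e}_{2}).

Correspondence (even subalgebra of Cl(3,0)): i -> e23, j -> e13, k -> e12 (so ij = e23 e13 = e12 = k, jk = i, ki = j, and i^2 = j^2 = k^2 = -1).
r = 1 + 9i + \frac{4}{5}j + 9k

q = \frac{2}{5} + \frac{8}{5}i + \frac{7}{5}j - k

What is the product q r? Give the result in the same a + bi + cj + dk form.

In blades: q = \frac{2}{5} - e_{12} + \frac{7}{5} e_{13} + \frac{8}{5} e_{23}, r = 1 + 9 e_{12} + \frac{4}{5} e_{13} + 9 e_{23}.
Distribute q over r term by term (generator squares from the signature, products reordered to ascending indices): (\frac{2}{5})*r = \frac{2}{5} + \frac{18}{5} e_{12} + \frac{8}{25} e_{13} + \frac{18}{5} e_{23}; (-e_{12})*r = 9 - e_{12} - 9 e_{13} + \frac{4}{5} e_{23}; (\frac{7}{5} e_{13})*r = -\frac{28}{25} - \frac{63}{5} e_{12} + \frac{7}{5} e_{13} + \frac{63}{5} e_{23}; (\frac{8}{5} e_{23})*r = -\frac{72}{5} + \frac{32}{25} e_{12} - \frac{72}{5} e_{13} + \frac{8}{5} e_{23}.
Sum: -\frac{153}{25} - \frac{218}{25} e_{12} - \frac{542}{25} e_{13} + \frac{93}{5} e_{23}; translating back through the correspondence:
Answer: -\frac{153}{25} + \frac{93}{5}i - \frac{542}{25}j - \frac{218}{25}k


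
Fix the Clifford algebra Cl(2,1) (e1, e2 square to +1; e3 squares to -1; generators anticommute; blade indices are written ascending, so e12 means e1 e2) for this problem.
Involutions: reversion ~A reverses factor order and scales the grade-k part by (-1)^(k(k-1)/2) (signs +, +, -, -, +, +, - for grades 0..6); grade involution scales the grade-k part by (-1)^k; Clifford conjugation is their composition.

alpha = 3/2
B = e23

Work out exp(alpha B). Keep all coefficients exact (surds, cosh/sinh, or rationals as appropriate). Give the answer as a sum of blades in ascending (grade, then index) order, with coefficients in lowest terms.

B^2 = (1)^2*(e23)^2 = 1*(+1) = 1 (a basis 2-blade squares to minus the product of its generators' squares).
B^2 = 1 — hyperbolic case — the even/odd split gives cosh and sinh: l = 1, alpha*l = 3/2, so exp(alpha B) = cosh(3/2) + (sinh(3/2)/1)*B = cosh(3/2) + (sinh(3/2))*B.
Answer: cosh(3/2) + sinh(3/2)*e23


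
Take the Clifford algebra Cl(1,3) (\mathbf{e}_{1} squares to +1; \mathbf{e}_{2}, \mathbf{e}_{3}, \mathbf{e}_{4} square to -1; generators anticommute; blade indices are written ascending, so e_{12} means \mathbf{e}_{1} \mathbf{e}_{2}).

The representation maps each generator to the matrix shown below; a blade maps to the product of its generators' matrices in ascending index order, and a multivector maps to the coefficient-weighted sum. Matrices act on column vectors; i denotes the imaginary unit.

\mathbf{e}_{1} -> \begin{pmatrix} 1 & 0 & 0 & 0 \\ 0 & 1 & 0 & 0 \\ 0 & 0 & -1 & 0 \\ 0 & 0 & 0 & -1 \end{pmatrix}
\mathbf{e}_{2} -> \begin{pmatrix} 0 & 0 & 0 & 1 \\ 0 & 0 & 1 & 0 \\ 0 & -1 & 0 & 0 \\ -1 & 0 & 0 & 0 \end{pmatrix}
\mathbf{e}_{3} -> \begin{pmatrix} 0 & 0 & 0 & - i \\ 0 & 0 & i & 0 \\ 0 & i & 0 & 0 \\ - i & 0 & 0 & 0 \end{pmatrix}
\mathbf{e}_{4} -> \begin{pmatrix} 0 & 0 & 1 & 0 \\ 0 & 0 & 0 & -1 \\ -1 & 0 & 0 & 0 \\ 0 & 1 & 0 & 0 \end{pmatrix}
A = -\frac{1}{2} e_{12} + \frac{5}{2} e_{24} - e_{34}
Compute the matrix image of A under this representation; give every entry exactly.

Bivector images (products of the table entries): rho(e_{12}) = rho(\mathbf{e}_{1})rho(\mathbf{e}_{2}) = \begin{pmatrix} 0 & 0 & 0 & 1 \\ 0 & 0 & 1 & 0 \\ 0 & 1 & 0 & 0 \\ 1 & 0 & 0 & 0 \end{pmatrix}; rho(e_{24}) = rho(\mathbf{e}_{2})rho(\mathbf{e}_{4}) = \begin{pmatrix} 0 & 1 & 0 & 0 \\ -1 & 0 & 0 & 0 \\ 0 & 0 & 0 & 1 \\ 0 & 0 & -1 & 0 \end{pmatrix}; rho(e_{34}) = rho(\mathbf{e}_{3})rho(\mathbf{e}_{4}) = \begin{pmatrix} 0 & - i & 0 & 0 \\ - i & 0 & 0 & 0 \\ 0 & 0 & 0 & - i \\ 0 & 0 & - i & 0 \end{pmatrix}.
M = (-\frac{1}{2})*rho(e_{12}) + (\frac{5}{2})*rho(e_{24}) + (-1)*rho(e_{34}), summed entrywise:
Answer: \begin{pmatrix} 0 & \frac{5}{2} + i & 0 & - \frac{1}{2} \\ - \frac{5}{2} + i & 0 & - \frac{1}{2} & 0 \\ 0 & - \frac{1}{2} & 0 & \frac{5}{2} + i \\ - \frac{1}{2} & 0 & - \frac{5}{2} + i & 0 \end{pmatrix}


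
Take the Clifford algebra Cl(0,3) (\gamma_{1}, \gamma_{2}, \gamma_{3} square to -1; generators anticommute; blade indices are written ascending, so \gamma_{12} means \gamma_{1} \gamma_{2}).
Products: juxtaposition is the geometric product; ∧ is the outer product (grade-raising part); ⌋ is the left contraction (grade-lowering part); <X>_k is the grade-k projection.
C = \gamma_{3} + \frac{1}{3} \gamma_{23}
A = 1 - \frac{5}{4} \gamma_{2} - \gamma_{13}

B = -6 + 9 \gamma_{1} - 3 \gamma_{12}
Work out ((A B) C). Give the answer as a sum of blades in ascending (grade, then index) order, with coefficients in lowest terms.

step 1: -6 + \frac{51}{4} \gamma_{1} + \frac{15}{2} \gamma_{2} - 9 \gamma_{3} + \frac{33}{4} \gamma_{12} + 6 \gamma_{13} - 3 \gamma_{23}
step 2: 10 - 6 \gamma_{1} - \frac{17}{2} \gamma_{3} + 2 \gamma_{12} + 10 \gamma_{13} + \frac{11}{2} \gamma_{23} + \frac{25}{2} \gamma_{123}
Answer: 10 - 6 \gamma_{1} - \frac{17}{2} \gamma_{3} + 2 \gamma_{12} + 10 \gamma_{13} + \frac{11}{2} \gamma_{23} + \frac{25}{2} \gamma_{123}


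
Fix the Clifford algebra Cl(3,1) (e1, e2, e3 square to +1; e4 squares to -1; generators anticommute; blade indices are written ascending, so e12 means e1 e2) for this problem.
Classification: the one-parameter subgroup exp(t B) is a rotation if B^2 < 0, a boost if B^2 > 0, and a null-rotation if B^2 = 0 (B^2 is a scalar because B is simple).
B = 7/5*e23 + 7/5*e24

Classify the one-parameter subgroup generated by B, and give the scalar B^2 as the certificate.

B^2 term by term: the squares give (7/5)^2*(e23)^2 + (7/5)^2*(e24)^2 = 49/25*(-1) + 49/25*(+1) = 0 (each basis 2-blade squares to minus the product of its generators' squares); cross terms between blades sharing an index anticommute and cancel. So B^2 = 0.
Answer: null-rotation, certificate B^2 = 0. No conjugation can change B^2 = 0; the sign gives the class.


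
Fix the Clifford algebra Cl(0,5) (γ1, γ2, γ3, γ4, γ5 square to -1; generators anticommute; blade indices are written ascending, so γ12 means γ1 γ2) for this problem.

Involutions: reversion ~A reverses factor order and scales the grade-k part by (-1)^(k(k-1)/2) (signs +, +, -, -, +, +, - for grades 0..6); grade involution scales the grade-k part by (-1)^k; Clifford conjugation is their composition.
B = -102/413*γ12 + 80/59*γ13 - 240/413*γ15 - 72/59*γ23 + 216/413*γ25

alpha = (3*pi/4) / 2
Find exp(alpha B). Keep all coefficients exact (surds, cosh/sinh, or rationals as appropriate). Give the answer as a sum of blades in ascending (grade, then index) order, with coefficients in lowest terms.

B^2 term by term: the squares give (-102/413)^2*(γ12)^2 + (80/59)^2*(γ13)^2 + (-240/413)^2*(γ15)^2 + (-72/59)^2*(γ23)^2 + (216/413)^2*(γ25)^2 = 10404/170569*(-1) + 6400/3481*(-1) + 57600/170569*(-1) + 5184/3481*(-1) + 46656/170569*(-1) = -4 (each basis 2-blade squares to minus the product of its generators' squares); cross terms between blades sharing an index anticommute and cancel; the commuting (index-disjoint) pairs give grade-4 terms 2*c*c'*(blade product), which cancel blade by blade — γ1235: -34560/24367 + 34560/24367 = 0 — confirming B is simple. So B^2 = -4.
B^2 = -4 — the series telescopes trigonometrically here: l = 2, alpha*l = 3*pi/4, so exp(alpha B) = cos(3*pi/4) + (sin(3*pi/4)/2)*B = -sqrt(2)/2 + (sqrt(2)/4)*B.
Answer: -sqrt(2)/2 - 51*sqrt(2)/826*γ12 + 20*sqrt(2)/59*γ13 - 60*sqrt(2)/413*γ15 - 18*sqrt(2)/59*γ23 + 54*sqrt(2)/413*γ25


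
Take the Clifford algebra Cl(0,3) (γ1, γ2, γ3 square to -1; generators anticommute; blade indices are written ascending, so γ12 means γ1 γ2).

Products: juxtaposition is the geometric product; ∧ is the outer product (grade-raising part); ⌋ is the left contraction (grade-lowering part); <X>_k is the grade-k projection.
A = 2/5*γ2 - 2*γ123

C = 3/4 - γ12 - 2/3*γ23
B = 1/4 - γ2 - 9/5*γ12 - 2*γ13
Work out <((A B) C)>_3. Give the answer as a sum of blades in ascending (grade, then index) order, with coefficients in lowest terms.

step 1: 2/5 - 18/25*γ1 + 41/10*γ2 - 18/5*γ3 + 2*γ13 + 3/10*γ123
step 2: 3/10 - 111/25*γ1 + 951/200*γ2 + 1/3*γ3 - 26/15*γ12 + 3/2*γ13 + 26/15*γ23 + 861/200*γ123
step 3: 861/200*γ123
Answer: 861/200*γ123


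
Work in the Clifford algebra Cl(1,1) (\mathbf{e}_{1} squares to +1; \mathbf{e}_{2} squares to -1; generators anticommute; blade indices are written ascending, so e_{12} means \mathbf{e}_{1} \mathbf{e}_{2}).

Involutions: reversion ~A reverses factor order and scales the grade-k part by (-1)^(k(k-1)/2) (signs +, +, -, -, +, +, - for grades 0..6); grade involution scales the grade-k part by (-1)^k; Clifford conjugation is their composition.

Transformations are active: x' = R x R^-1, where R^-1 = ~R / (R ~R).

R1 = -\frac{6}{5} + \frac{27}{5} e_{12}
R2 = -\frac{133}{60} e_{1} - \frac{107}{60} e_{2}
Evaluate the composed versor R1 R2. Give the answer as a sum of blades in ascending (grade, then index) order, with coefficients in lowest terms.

Distribute over the terms of R1 (each basis-blade product reordered to ascending indices, repeated generators contracted through their squares):
(-\frac{6}{5}) R2 = \frac{133}{50} e_{1} + \frac{107}{50} e_{2}
(\frac{27}{5} e_{12}) R2 = \frac{963}{100} e_{1} + \frac{1197}{100} e_{2}
Summing the partial products and collecting blades:
Answer: \frac{1229}{100} e_{1} + \frac{1411}{100} e_{2}
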